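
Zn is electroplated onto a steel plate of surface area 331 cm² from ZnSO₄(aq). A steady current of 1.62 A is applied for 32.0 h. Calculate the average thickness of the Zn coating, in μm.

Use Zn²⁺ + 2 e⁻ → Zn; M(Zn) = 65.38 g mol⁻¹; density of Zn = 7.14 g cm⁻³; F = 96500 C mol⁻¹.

Q = I·t = 1.620 × 115200 = 186600 C; n(e⁻) = 1.934 mol.
n(Zn) = n(e⁻)/2 = 0.9670 mol, so m = 0.9670 × 65.38 = 63.22 g.
Volume = m/ρ = 63.22 / 7.14 = 8.854 cm³.
Thickness = V/A = 8.854 / 331 = 0.0268 cm = 268 μm.

268 μm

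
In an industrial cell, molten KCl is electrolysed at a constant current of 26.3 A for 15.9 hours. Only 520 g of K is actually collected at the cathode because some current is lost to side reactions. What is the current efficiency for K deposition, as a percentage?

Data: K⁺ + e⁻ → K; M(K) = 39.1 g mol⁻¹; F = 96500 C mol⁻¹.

Q = I·t = 26.30 × 57240 = 1505000 C; n(e⁻) = 1505000/96500 = 15.60 mol.
Theoretical n(K) = n(e⁻)/1 = 15.60 mol, i.e. m_theo = 15.60 × 39.1 = 610.0 g.
Efficiency = m_actual / m_theo = 520 / 610.0 = 85.3 %.

85.3 %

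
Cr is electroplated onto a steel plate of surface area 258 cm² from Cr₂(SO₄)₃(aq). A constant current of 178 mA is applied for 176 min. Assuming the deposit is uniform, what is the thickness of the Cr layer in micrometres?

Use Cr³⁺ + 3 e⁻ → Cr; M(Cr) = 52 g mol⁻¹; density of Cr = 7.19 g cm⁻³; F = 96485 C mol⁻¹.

Q = I·t = 0.1780 × 10560 = 1880 C; n(e⁻) = 0.01948 mol.
n(Cr) = n(e⁻)/3 = 0.006494 mol, so m = 0.006494 × 52 = 0.3377 g.
Volume = m/ρ = 0.3377 / 7.19 = 0.04697 cm³.
Thickness = V/A = 0.04697 / 258 = 1.82 × 10⁻⁴ cm = 1.82 μm.

1.82 μm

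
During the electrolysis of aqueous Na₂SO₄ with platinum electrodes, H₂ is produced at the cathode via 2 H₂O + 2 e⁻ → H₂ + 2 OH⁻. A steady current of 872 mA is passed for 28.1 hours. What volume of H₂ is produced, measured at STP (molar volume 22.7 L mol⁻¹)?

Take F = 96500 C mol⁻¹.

Q = I·t = 0.8720 A × 101160 s = 88210 C.
n(e⁻) = Q/F = 88210 / 96500 = 0.9141 mol.
2 electrons are transferred per H₂ molecule, so n(H₂) = 0.9141 / 2 = 0.4571 mol.
V = n × V_m = 0.4571 × 22.7 = 10.4 L.

10.4 L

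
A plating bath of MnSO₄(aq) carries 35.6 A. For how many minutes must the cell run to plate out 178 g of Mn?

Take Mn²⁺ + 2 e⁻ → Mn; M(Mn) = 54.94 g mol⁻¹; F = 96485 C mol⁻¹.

n(Mn) = m/M = 178 / 54.94 = 3.240 mol.
Each Mn atom requires 2 electrons, so n(e⁻) = 2 × 3.240 = 6.480 mol.
Q = n(e⁻)·F = 6.480 × 96485 = 625200 C.
t = Q/I = 625200 / 35.60 A = 17560 s = 293 min.

293 min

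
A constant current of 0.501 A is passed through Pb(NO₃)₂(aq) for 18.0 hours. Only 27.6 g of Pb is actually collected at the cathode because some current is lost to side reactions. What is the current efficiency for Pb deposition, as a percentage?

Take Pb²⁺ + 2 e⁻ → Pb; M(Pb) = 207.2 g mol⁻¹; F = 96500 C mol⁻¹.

79.2 %

Q = I·t = 0.5010 × 64800 = 32460 C; n(e⁻) = 32460/96500 = 0.3364 mol.
Theoretical n(Pb) = n(e⁻)/2 = 0.1682 mol, i.e. m_theo = 0.1682 × 207.2 = 34.85 g.
Efficiency = m_actual / m_theo = 27.6 / 34.85 = 79.2 %.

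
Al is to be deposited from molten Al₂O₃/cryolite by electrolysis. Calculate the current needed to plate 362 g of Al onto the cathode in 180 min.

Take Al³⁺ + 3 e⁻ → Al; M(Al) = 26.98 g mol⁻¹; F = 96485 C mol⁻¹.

n(Al) = 362 / 26.98 = 13.42 mol.
n(e⁻) = 3 × 13.42 = 40.25 mol.
Q = n(e⁻)·F = 40.25 × 96485 = 3884000 C.
I = Q/t = 3884000 / 10800 s = 360 A.

360 A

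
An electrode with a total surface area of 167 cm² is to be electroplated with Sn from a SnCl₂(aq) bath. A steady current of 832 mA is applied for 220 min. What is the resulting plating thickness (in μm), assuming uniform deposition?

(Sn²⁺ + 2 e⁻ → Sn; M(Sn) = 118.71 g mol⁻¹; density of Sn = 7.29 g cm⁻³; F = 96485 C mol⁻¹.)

Q = I·t = 0.8320 × 13200 = 10980 C; n(e⁻) = 0.1138 mol.
n(Sn) = n(e⁻)/2 = 0.05691 mol, so m = 0.05691 × 118.71 = 6.756 g.
Volume = m/ρ = 6.756 / 7.29 = 0.9268 cm³.
Thickness = V/A = 0.9268 / 167 = 0.00555 cm = 55.5 μm.

55.5 μm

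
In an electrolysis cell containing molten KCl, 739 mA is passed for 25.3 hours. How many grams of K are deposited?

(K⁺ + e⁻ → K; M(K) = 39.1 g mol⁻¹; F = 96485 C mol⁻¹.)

27.3 g

Q = I·t = 0.7390 A × 91080 s = 67310 C.
n(e⁻) = Q/F = 67310 / 96485 = 0.6976 mol.
K⁺ + e⁻ → K, so n(K) = n(e⁻)/1 = 0.6976 mol.
m = n·M = 0.6976 × 39.1 = 27.3 g.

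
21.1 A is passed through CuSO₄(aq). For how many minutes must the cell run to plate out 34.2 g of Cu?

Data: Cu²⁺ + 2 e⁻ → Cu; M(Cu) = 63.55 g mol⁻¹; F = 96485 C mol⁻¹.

82.0 min

n(Cu) = m/M = 34.2 / 63.55 = 0.5382 mol.
Each Cu atom requires 2 electrons, so n(e⁻) = 2 × 0.5382 = 1.076 mol.
Q = n(e⁻)·F = 1.076 × 96485 = 103800 C.
t = Q/I = 103800 / 21.10 A = 4922 s = 82.0 min.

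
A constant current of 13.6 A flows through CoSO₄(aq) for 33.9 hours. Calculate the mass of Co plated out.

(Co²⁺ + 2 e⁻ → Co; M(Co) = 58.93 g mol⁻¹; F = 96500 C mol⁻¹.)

Q = I·t = 13.60 A × 122040 s = 1660000 C.
n(e⁻) = Q/F = 1660000 / 96500 = 17.20 mol.
Co²⁺ + 2 e⁻ → Co, so n(Co) = n(e⁻)/2 = 8.600 mol.
m = n·M = 8.600 × 58.93 = 507 g.

507 g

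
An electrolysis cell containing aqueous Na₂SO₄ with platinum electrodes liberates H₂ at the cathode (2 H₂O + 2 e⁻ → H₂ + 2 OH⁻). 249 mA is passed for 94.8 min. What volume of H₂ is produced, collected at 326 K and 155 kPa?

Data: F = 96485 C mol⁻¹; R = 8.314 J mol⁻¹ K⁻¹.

0.128 L

Q = I·t = 0.2490 A × 5688.0 s = 1416 C.
n(e⁻) = Q/F = 1416 / 96485 = 0.01468 mol.
2 electrons are transferred per H₂ molecule, so n(H₂) = 0.01468 / 2 = 0.007340 mol.
V = nRT/P = (0.007340 × 8.314 × 326) / (155 × 10³ Pa) = 1.28 × 10⁻⁴ m³ = 0.128 L.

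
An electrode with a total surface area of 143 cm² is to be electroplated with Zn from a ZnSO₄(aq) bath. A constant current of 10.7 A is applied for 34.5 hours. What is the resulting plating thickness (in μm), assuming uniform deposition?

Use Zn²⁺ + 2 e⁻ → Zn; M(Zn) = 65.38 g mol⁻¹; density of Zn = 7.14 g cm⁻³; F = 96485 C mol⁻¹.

Q = I·t = 10.70 × 124200 = 1329000 C; n(e⁻) = 13.77 mol.
n(Zn) = n(e⁻)/2 = 6.887 mol, so m = 6.887 × 65.38 = 450.3 g.
Volume = m/ρ = 450.3 / 7.14 = 63.06 cm³.
Thickness = V/A = 63.06 / 143 = 0.441 cm = 4410 μm.

4410 μm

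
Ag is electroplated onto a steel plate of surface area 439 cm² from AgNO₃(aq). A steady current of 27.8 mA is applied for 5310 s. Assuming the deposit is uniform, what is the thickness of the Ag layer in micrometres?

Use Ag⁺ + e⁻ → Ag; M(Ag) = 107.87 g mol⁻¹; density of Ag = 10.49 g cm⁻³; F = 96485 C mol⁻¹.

Q = I·t = 0.02780 × 5310.0 = 147.6 C; n(e⁻) = 0.001530 mol.
n(Ag) = n(e⁻)/1 = 0.001530 mol, so m = 0.001530 × 107.87 = 0.1650 g.
Volume = m/ρ = 0.1650 / 10.49 = 0.01573 cm³.
Thickness = V/A = 0.01573 / 439 = 3.58 × 10⁻⁵ cm = 0.358 μm.

0.358 μm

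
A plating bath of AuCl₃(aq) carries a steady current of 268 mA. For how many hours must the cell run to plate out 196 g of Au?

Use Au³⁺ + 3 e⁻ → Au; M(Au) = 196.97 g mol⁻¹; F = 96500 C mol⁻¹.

n(Au) = m/M = 196 / 196.97 = 0.9951 mol.
Each Au atom requires 3 electrons, so n(e⁻) = 3 × 0.9951 = 2.985 mol.
Q = n(e⁻)·F = 2.985 × 96500 = 288100 C.
t = Q/I = 288100 / 0.2680 A = 1075000 s = 299 h.

299 h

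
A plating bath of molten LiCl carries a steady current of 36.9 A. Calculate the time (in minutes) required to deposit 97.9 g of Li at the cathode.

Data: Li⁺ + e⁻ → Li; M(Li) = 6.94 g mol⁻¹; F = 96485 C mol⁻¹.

615 min

n(Li) = m/M = 97.9 / 6.94 = 14.11 mol.
Each Li atom requires 1 electron, so n(e⁻) = 1 × 14.11 = 14.11 mol.
Q = n(e⁻)·F = 14.11 × 96485 = 1361000 C.
t = Q/I = 1361000 / 36.90 A = 36890 s = 615 min.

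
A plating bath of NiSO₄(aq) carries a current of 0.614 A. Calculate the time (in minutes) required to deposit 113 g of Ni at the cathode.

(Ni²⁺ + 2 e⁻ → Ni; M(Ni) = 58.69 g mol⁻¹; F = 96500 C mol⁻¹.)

10100 min

n(Ni) = m/M = 113 / 58.69 = 1.925 mol.
Each Ni atom requires 2 electrons, so n(e⁻) = 2 × 1.925 = 3.851 mol.
Q = n(e⁻)·F = 3.851 × 96500 = 371600 C.
t = Q/I = 371600 / 0.6140 A = 605200 s = 10100 min.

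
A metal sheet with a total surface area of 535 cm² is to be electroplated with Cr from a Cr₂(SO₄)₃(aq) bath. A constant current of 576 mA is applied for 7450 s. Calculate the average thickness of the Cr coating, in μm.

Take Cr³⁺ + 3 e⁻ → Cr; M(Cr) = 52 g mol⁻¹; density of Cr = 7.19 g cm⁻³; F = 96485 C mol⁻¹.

Q = I·t = 0.5760 × 7450.0 = 4291 C; n(e⁻) = 0.04448 mol.
n(Cr) = n(e⁻)/3 = 0.01483 mol, so m = 0.01483 × 52 = 0.7709 g.
Volume = m/ρ = 0.7709 / 7.19 = 0.1072 cm³.
Thickness = V/A = 0.1072 / 535 = 2.00 × 10⁻⁴ cm = 2.00 μm.

2.00 μm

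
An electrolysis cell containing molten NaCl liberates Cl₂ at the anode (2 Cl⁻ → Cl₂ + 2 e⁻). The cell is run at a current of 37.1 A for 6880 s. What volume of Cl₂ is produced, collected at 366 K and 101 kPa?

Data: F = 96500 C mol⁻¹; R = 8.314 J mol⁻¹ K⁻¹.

Q = I·t = 37.10 A × 6880.0 s = 255200 C.
n(e⁻) = Q/F = 255200 / 96500 = 2.645 mol.
2 electrons are transferred per Cl₂ molecule, so n(Cl₂) = 2.645 / 2 = 1.323 mol.
V = nRT/P = (1.323 × 8.314 × 366) / (101 × 10³ Pa) = 0.0398 m³ = 39.8 L.

39.8 L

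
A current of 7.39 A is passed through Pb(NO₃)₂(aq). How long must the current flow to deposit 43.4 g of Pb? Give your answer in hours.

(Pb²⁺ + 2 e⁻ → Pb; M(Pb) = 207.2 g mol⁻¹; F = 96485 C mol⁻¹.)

n(Pb) = m/M = 43.4 / 207.2 = 0.2095 mol.
Each Pb atom requires 2 electrons, so n(e⁻) = 2 × 0.2095 = 0.4189 mol.
Q = n(e⁻)·F = 0.4189 × 96485 = 40420 C.
t = Q/I = 40420 / 7.390 A = 5469 s = 1.52 h.

1.52 h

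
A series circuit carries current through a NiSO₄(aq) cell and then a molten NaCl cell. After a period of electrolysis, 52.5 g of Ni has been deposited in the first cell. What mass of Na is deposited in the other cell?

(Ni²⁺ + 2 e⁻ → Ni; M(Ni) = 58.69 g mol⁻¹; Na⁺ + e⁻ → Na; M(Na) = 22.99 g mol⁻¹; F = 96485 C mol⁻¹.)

n(Ni) = 52.5 / 58.69 = 0.8945 mol.
Since Ni²⁺ + 2 e⁻ → Ni, n(e⁻) passed = 2 × 0.8945 = 1.789 mol.
Cells in series carry the same charge, so the same 1.789 mol of electrons passes through cell 2.
Na⁺ + e⁻ → Na, so n(Na) = 1.789 / 1 = 1.789 mol.
m(Na) = 1.789 × 22.99 = 41.1 g.

41.1 g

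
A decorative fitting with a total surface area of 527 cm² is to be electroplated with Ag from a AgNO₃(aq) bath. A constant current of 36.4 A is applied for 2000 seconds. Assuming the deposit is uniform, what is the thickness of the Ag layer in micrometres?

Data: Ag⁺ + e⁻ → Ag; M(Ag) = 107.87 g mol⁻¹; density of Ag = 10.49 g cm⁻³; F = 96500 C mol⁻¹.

147 μm

Q = I·t = 36.40 × 2000.0 = 72800 C; n(e⁻) = 0.7544 mol.
n(Ag) = n(e⁻)/1 = 0.7544 mol, so m = 0.7544 × 107.87 = 81.38 g.
Volume = m/ρ = 81.38 / 10.49 = 7.758 cm³.
Thickness = V/A = 7.758 / 527 = 0.0147 cm = 147 μm.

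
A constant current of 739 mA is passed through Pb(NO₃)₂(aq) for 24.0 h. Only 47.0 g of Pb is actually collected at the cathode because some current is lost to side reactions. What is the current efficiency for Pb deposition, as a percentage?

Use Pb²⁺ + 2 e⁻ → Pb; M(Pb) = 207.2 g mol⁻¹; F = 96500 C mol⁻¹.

Q = I·t = 0.7390 × 86400 = 63850 C; n(e⁻) = 63850/96500 = 0.6617 mol.
Theoretical n(Pb) = n(e⁻)/2 = 0.3308 mol, i.e. m_theo = 0.3308 × 207.2 = 68.55 g.
Efficiency = m_actual / m_theo = 47.0 / 68.55 = 68.6 %.

68.6 %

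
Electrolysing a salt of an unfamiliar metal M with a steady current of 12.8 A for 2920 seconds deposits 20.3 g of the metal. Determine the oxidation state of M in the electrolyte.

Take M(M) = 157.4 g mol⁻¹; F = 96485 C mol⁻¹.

Q = I·t = 12.80 A × 2920.0 s = 37380 C, so n(e⁻) = 37380/96485 = 0.3874 mol.
n(M) deposited = 20.3 / 157.4 = 0.1290 mol.
Electrons per atom = n(e⁻)/n(M) = 0.3874 / 0.1290 = 3.00 ≈ 3, so the ion is M³⁺.

+3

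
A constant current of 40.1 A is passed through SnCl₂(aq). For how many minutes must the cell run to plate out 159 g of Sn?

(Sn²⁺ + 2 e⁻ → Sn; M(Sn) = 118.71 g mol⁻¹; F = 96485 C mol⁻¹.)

n(Sn) = m/M = 159 / 118.71 = 1.339 mol.
Each Sn atom requires 2 electrons, so n(e⁻) = 2 × 1.339 = 2.679 mol.
Q = n(e⁻)·F = 2.679 × 96485 = 258500 C.
t = Q/I = 258500 / 40.10 A = 6445 s = 107 min.

107 min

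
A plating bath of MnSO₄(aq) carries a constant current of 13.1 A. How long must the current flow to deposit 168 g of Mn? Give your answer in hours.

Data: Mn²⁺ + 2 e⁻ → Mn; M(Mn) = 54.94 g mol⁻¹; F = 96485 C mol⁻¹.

12.5 h

n(Mn) = m/M = 168 / 54.94 = 3.058 mol.
Each Mn atom requires 2 electrons, so n(e⁻) = 2 × 3.058 = 6.116 mol.
Q = n(e⁻)·F = 6.116 × 96485 = 590100 C.
t = Q/I = 590100 / 13.10 A = 45040 s = 12.5 h.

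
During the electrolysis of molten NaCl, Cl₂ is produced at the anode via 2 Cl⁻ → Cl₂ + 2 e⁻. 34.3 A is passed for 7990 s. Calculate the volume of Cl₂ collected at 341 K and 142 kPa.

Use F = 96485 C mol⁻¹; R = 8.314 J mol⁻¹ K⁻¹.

28.4 L

Q = I·t = 34.30 A × 7990.0 s = 274100 C.
n(e⁻) = Q/F = 274100 / 96485 = 2.840 mol.
2 electrons are transferred per Cl₂ molecule, so n(Cl₂) = 2.840 / 2 = 1.420 mol.
V = nRT/P = (1.420 × 8.314 × 341) / (142 × 10³ Pa) = 0.0284 m³ = 28.4 L.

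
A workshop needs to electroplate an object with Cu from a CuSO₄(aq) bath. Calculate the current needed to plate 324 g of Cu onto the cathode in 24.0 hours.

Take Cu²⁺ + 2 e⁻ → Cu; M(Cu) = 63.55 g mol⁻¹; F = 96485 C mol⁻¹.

11.4 A

n(Cu) = 324 / 63.55 = 5.098 mol.
n(e⁻) = 2 × 5.098 = 10.20 mol.
Q = n(e⁻)·F = 10.20 × 96485 = 983800 C.
I = Q/t = 983800 / 86400 s = 11.4 A.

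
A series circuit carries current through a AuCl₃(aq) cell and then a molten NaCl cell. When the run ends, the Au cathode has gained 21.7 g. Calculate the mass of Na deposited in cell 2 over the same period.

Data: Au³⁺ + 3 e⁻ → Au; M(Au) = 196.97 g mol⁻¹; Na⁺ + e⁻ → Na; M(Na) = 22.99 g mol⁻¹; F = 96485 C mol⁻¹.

7.60 g

n(Au) = 21.7 / 196.97 = 0.1102 mol.
Since Au³⁺ + 3 e⁻ → Au, n(e⁻) passed = 3 × 0.1102 = 0.3305 mol.
Cells in series carry the same charge, so the same 0.3305 mol of electrons passes through cell 2.
Na⁺ + e⁻ → Na, so n(Na) = 0.3305 / 1 = 0.3305 mol.
m(Na) = 0.3305 × 22.99 = 7.60 g.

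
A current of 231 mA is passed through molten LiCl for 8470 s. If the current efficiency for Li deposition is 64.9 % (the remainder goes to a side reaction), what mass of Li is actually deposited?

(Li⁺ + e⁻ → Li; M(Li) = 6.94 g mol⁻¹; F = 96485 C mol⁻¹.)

0.0913 g

Q = I·t = 0.2310 × 8470.0 = 1957 C.
n(e⁻) = 1957/96485 = 0.02028 mol; theoretically n(Li) = 0.02028/1 = 0.02028 mol, m_theo = 0.1407 g.
At 64.9 % efficiency, m_actual = 0.649 × 0.1407 = 0.0913 g.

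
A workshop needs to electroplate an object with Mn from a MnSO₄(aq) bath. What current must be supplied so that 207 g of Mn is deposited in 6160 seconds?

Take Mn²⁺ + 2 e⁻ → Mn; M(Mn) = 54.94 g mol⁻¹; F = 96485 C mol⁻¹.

118 A

n(Mn) = 207 / 54.94 = 3.768 mol.
n(e⁻) = 2 × 3.768 = 7.535 mol.
Q = n(e⁻)·F = 7.535 × 96485 = 727100 C.
I = Q/t = 727100 / 6160.0 s = 118 A.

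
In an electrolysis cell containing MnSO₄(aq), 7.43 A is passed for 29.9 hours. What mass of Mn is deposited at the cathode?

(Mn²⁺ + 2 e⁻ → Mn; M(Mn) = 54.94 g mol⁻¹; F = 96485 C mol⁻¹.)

Q = I·t = 7.430 A × 107640 s = 799800 C.
n(e⁻) = Q/F = 799800 / 96485 = 8.289 mol.
Mn²⁺ + 2 e⁻ → Mn, so n(Mn) = n(e⁻)/2 = 4.145 mol.
m = n·M = 4.145 × 54.94 = 228 g.

228 g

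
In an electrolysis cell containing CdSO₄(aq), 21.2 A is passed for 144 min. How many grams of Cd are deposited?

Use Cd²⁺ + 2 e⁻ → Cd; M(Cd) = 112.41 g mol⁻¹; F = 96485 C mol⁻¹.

107 g

Q = I·t = 21.20 A × 8640.0 s = 183200 C.
n(e⁻) = Q/F = 183200 / 96485 = 1.898 mol.
Cd²⁺ + 2 e⁻ → Cd, so n(Cd) = n(e⁻)/2 = 0.9492 mol.
m = n·M = 0.9492 × 112.41 = 107 g.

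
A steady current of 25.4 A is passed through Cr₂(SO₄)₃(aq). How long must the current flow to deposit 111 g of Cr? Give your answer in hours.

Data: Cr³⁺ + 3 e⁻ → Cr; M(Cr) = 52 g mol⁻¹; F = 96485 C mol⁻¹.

n(Cr) = m/M = 111 / 52 = 2.135 mol.
Each Cr atom requires 3 electrons, so n(e⁻) = 3 × 2.135 = 6.404 mol.
Q = n(e⁻)·F = 6.404 × 96485 = 617900 C.
t = Q/I = 617900 / 25.40 A = 24330 s = 6.76 h.

6.76 h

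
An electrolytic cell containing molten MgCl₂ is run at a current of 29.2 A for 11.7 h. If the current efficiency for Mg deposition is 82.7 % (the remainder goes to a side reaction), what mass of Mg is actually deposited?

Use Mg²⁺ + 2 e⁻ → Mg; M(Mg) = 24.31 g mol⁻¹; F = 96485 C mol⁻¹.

Q = I·t = 29.20 × 42120 = 1230000 C.
n(e⁻) = 1230000/96485 = 12.75 mol; theoretically n(Mg) = 12.75/2 = 6.374 mol, m_theo = 154.9 g.
At 82.7 % efficiency, m_actual = 0.827 × 154.9 = 128 g.

128 g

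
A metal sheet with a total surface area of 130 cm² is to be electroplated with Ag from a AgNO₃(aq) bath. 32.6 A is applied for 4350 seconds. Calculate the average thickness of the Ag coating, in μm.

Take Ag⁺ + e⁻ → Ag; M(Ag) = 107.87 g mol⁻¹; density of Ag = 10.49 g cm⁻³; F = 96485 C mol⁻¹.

1160 μm

Q = I·t = 32.60 × 4350.0 = 141800 C; n(e⁻) = 1.470 mol.
n(Ag) = n(e⁻)/1 = 1.470 mol, so m = 1.470 × 107.87 = 158.5 g.
Volume = m/ρ = 158.5 / 10.49 = 15.11 cm³.
Thickness = V/A = 15.11 / 130 = 0.116 cm = 1160 μm.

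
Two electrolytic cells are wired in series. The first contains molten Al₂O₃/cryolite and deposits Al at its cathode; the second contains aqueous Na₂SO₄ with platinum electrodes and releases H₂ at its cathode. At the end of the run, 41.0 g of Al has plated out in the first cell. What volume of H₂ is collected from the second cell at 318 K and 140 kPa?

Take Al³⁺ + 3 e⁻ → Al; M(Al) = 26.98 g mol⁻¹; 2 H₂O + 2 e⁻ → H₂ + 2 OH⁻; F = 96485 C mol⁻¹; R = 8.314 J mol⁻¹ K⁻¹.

43.0 L

n(Al) = 41.0 / 26.98 = 1.520 mol, so n(e⁻) = 3 × 1.520 = 4.559 mol.
The cells are in series, so the same 4.559 mol of electrons passes through the second cell.
2 H₂O + 2 e⁻ → H₂ + 2 OH⁻ — 2 mol e⁻ per mol H₂, so n(H₂) = 4.559/2 = 2.279 mol.
V = nRT/P = (2.279 × 8.314 × 318) / (140 × 10³) = 0.0430 m³ = 43.0 L.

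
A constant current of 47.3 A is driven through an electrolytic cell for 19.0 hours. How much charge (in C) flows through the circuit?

3.24 × 10⁶ C

Q = I·t = 47.30 A × 68400 s = 3.24 × 10⁶ C.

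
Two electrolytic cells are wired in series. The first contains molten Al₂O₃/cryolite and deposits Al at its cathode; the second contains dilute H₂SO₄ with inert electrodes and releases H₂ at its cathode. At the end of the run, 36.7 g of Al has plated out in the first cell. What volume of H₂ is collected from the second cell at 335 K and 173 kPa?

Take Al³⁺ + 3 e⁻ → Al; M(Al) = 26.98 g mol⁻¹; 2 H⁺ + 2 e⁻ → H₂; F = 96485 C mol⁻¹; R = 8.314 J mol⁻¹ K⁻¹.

32.8 L

n(Al) = 36.7 / 26.98 = 1.360 mol, so n(e⁻) = 3 × 1.360 = 4.081 mol.
The cells are in series, so the same 4.081 mol of electrons passes through the second cell.
2 H⁺ + 2 e⁻ → H₂ — 2 mol e⁻ per mol H₂, so n(H₂) = 4.081/2 = 2.040 mol.
V = nRT/P = (2.040 × 8.314 × 335) / (173 × 10³) = 0.0328 m³ = 32.8 L.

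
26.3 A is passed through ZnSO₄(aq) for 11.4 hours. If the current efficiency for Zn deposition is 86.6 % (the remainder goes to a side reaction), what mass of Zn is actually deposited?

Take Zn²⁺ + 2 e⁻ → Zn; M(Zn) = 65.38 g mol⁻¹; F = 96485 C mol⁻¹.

317 g

Q = I·t = 26.30 × 41040 = 1079000 C.
n(e⁻) = 1079000/96485 = 11.19 mol; theoretically n(Zn) = 11.19/2 = 5.593 mol, m_theo = 365.7 g.
At 86.6 % efficiency, m_actual = 0.866 × 365.7 = 317 g.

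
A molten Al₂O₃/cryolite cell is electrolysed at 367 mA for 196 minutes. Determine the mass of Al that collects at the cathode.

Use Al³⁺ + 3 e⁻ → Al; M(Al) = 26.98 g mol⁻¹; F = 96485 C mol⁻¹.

Q = I·t = 0.3670 A × 11760 s = 4316 C.
n(e⁻) = Q/F = 4316 / 96485 = 0.04473 mol.
Al³⁺ + 3 e⁻ → Al, so n(Al) = n(e⁻)/3 = 0.01491 mol.
m = n·M = 0.01491 × 26.98 = 0.402 g.

0.402 g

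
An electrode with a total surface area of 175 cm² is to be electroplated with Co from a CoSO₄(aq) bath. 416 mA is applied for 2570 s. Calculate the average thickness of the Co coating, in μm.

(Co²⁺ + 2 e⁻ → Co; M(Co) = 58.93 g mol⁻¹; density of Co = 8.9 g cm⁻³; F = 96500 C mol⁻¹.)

Q = I·t = 0.4160 × 2570.0 = 1069 C; n(e⁻) = 0.01108 mol.
n(Co) = n(e⁻)/2 = 0.005539 mol, so m = 0.005539 × 58.93 = 0.3264 g.
Volume = m/ρ = 0.3264 / 8.9 = 0.03668 cm³.
Thickness = V/A = 0.03668 / 175 = 2.10 × 10⁻⁴ cm = 2.10 μm.

2.10 μm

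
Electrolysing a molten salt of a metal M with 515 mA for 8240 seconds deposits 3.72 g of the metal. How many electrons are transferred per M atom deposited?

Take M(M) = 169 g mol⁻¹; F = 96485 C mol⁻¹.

Q = I·t = 0.5150 A × 8240.0 s = 4244 C, so n(e⁻) = 4244/96485 = 0.04398 mol.
n(M) deposited = 3.72 / 169 = 0.02201 mol.
Electrons per atom = n(e⁻)/n(M) = 0.04398 / 0.02201 = 2.00 ≈ 2, so the ion is M²⁺.

2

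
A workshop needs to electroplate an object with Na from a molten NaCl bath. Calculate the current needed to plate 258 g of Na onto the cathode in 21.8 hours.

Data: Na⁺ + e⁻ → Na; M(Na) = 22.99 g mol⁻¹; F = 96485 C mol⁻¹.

n(Na) = 258 / 22.99 = 11.22 mol.
n(e⁻) = 1 × 11.22 = 11.22 mol.
Q = n(e⁻)·F = 11.22 × 96485 = 1083000 C.
I = Q/t = 1083000 / 78480 s = 13.8 A.

13.8 A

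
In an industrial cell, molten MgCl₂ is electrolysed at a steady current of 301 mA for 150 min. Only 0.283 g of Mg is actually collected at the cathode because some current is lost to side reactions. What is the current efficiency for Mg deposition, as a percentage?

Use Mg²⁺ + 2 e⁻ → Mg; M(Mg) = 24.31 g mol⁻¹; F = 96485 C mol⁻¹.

Q = I·t = 0.3010 × 9000.0 = 2709 C; n(e⁻) = 2709/96485 = 0.02808 mol.
Theoretical n(Mg) = n(e⁻)/2 = 0.01404 mol, i.e. m_theo = 0.01404 × 24.31 = 0.3413 g.
Efficiency = m_actual / m_theo = 0.283 / 0.3413 = 82.9 %.

82.9 %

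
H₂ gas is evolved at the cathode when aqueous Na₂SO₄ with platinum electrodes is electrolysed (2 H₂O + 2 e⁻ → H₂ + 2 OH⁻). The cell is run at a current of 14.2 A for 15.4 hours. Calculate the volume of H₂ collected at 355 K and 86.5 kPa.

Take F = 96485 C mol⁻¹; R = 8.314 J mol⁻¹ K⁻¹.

139 L

Q = I·t = 14.20 A × 55440 s = 787200 C.
n(e⁻) = Q/F = 787200 / 96485 = 8.159 mol.
2 electrons are transferred per H₂ molecule, so n(H₂) = 8.159 / 2 = 4.080 mol.
V = nRT/P = (4.080 × 8.314 × 355) / (86.5 × 10³ Pa) = 0.139 m³ = 139 L.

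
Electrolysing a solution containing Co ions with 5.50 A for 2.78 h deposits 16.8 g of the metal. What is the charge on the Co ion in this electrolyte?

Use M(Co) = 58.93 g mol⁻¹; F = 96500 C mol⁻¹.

+2

Q = I·t = 5.500 A × 10008 s = 55040 C, so n(e⁻) = 55040/96500 = 0.5704 mol.
n(Co) deposited = 16.8 / 58.93 = 0.2851 mol.
Electrons per atom = n(e⁻)/n(Co) = 0.5704 / 0.2851 = 2.00 ≈ 2, so the ion is Co²⁺.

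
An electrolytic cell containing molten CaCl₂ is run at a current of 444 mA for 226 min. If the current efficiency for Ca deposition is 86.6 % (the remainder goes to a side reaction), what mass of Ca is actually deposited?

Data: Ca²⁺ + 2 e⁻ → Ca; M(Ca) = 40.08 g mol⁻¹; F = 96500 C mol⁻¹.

1.08 g

Q = I·t = 0.4440 × 13560 = 6021 C.
n(e⁻) = 6021/96500 = 0.06239 mol; theoretically n(Ca) = 0.06239/2 = 0.03120 mol, m_theo = 1.250 g.
At 86.6 % efficiency, m_actual = 0.866 × 1.250 = 1.08 g.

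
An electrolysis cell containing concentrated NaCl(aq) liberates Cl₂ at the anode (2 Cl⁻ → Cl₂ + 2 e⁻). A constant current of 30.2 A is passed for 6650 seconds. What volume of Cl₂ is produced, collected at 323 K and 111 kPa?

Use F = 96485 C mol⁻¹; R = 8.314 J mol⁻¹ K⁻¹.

25.2 L

Q = I·t = 30.20 A × 6650.0 s = 200800 C.
n(e⁻) = Q/F = 200800 / 96485 = 2.081 mol.
2 electrons are transferred per Cl₂ molecule, so n(Cl₂) = 2.081 / 2 = 1.041 mol.
V = nRT/P = (1.041 × 8.314 × 323) / (111 × 10³ Pa) = 0.0252 m³ = 25.2 L.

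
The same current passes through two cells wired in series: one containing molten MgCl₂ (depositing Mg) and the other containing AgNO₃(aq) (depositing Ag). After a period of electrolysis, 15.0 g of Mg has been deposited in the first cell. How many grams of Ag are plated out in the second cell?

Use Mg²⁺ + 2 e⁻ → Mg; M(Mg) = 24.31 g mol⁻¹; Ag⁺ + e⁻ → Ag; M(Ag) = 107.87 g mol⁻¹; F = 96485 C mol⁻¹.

133 g

n(Mg) = 15.0 / 24.31 = 0.6170 mol.
Since Mg²⁺ + 2 e⁻ → Mg, n(e⁻) passed = 2 × 0.6170 = 1.234 mol.
Cells in series carry the same charge, so the same 1.234 mol of electrons passes through cell 2.
Ag⁺ + e⁻ → Ag, so n(Ag) = 1.234 / 1 = 1.234 mol.
m(Ag) = 1.234 × 107.87 = 133 g.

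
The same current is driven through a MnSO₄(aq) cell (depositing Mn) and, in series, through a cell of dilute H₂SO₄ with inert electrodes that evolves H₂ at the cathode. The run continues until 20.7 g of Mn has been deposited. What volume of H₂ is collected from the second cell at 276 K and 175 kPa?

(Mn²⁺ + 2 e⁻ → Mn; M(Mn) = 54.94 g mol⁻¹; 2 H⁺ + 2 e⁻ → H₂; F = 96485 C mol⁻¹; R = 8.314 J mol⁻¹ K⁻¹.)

n(Mn) = 20.7 / 54.94 = 0.3768 mol, so n(e⁻) = 2 × 0.3768 = 0.7535 mol.
The cells are in series, so the same 0.7535 mol of electrons passes through the second cell.
2 H⁺ + 2 e⁻ → H₂ — 2 mol e⁻ per mol H₂, so n(H₂) = 0.7535/2 = 0.3768 mol.
V = nRT/P = (0.3768 × 8.314 × 276) / (175 × 10³) = 0.00494 m³ = 4.94 L.

4.94 L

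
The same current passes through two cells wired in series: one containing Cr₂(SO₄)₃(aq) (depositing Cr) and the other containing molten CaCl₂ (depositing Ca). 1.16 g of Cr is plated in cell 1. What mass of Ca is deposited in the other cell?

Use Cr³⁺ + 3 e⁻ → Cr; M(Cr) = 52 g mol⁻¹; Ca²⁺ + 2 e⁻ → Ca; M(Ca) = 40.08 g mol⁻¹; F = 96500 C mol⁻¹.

1.34 g

n(Cr) = 1.16 / 52 = 0.02231 mol.
Since Cr³⁺ + 3 e⁻ → Cr, n(e⁻) passed = 3 × 0.02231 = 0.06692 mol.
Cells in series carry the same charge, so the same 0.06692 mol of electrons passes through cell 2.
Ca²⁺ + 2 e⁻ → Ca, so n(Ca) = 0.06692 / 2 = 0.03346 mol.
m(Ca) = 0.03346 × 40.08 = 1.34 g.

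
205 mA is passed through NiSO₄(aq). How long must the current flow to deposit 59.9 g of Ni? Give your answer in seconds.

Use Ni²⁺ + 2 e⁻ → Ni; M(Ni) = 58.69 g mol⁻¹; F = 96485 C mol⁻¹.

n(Ni) = m/M = 59.9 / 58.69 = 1.021 mol.
Each Ni atom requires 2 electrons, so n(e⁻) = 2 × 1.021 = 2.041 mol.
Q = n(e⁻)·F = 2.041 × 96485 = 196900 C.
t = Q/I = 196900 / 0.2050 A = 960700 s.

9.61 × 10⁵ s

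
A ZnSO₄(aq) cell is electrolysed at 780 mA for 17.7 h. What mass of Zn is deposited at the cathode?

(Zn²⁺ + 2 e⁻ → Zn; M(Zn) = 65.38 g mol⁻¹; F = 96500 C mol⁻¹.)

Q = I·t = 0.7800 A × 63720 s = 49700 C.
n(e⁻) = Q/F = 49700 / 96500 = 0.5150 mol.
Zn²⁺ + 2 e⁻ → Zn, so n(Zn) = n(e⁻)/2 = 0.2575 mol.
m = n·M = 0.2575 × 65.38 = 16.8 g.

16.8 g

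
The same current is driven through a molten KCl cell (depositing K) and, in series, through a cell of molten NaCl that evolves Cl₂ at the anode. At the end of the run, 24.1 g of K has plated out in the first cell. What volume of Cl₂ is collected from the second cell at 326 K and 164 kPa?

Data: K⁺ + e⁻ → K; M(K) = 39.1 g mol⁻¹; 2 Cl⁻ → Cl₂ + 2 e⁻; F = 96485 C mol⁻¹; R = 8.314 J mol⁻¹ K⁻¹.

5.09 L

n(K) = 24.1 / 39.1 = 0.6164 mol, so n(e⁻) = 1 × 0.6164 = 0.6164 mol.
The cells are in series, so the same 0.6164 mol of electrons passes through the second cell.
2 Cl⁻ → Cl₂ + 2 e⁻ — 2 mol e⁻ per mol Cl₂, so n(Cl₂) = 0.6164/2 = 0.3082 mol.
V = nRT/P = (0.3082 × 8.314 × 326) / (164 × 10³) = 0.00509 m³ = 5.09 L.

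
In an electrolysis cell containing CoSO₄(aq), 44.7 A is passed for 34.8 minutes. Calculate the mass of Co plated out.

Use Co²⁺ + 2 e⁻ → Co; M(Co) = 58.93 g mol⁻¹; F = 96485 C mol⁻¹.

28.5 g

Q = I·t = 44.70 A × 2088.0 s = 93330 C.
n(e⁻) = Q/F = 93330 / 96485 = 0.9673 mol.
Co²⁺ + 2 e⁻ → Co, so n(Co) = n(e⁻)/2 = 0.4837 mol.
m = n·M = 0.4837 × 58.93 = 28.5 g.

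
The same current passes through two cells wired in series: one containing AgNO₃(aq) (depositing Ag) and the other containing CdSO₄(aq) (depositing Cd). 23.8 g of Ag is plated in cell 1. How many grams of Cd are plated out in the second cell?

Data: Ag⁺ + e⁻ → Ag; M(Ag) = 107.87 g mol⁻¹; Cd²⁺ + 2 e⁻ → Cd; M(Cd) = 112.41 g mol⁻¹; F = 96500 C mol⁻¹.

12.4 g

n(Ag) = 23.8 / 107.87 = 0.2206 mol.
Since Ag⁺ + e⁻ → Ag, n(e⁻) passed = 1 × 0.2206 = 0.2206 mol.
Cells in series carry the same charge, so the same 0.2206 mol of electrons passes through cell 2.
Cd²⁺ + 2 e⁻ → Cd, so n(Cd) = 0.2206 / 2 = 0.1103 mol.
m(Cd) = 0.1103 × 112.41 = 12.4 g.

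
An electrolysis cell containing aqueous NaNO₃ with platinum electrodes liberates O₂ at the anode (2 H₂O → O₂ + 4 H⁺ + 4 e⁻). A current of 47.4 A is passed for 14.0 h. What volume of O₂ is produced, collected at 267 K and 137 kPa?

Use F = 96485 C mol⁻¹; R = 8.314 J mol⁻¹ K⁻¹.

Q = I·t = 47.40 A × 50400 s = 2389000 C.
n(e⁻) = Q/F = 2389000 / 96485 = 24.76 mol.
4 electrons are transferred per O₂ molecule, so n(O₂) = 24.76 / 4 = 6.190 mol.
V = nRT/P = (6.190 × 8.314 × 267) / (137 × 10³ Pa) = 0.100 m³ = 100 L.

100 L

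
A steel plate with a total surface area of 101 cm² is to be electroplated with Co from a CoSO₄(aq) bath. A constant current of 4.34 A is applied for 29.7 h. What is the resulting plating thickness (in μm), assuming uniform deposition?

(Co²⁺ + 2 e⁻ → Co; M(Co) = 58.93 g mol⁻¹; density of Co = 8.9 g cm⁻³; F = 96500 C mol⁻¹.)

1580 μm

Q = I·t = 4.340 × 106920 = 464000 C; n(e⁻) = 4.809 mol.
n(Co) = n(e⁻)/2 = 2.404 mol, so m = 2.404 × 58.93 = 141.7 g.
Volume = m/ρ = 141.7 / 8.9 = 15.92 cm³.
Thickness = V/A = 15.92 / 101 = 0.158 cm = 1580 μm.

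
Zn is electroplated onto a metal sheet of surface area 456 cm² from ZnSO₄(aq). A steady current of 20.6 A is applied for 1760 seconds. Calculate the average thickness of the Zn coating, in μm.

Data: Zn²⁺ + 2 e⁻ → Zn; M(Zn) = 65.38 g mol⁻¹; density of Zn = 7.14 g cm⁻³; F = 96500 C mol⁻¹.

37.7 μm

Q = I·t = 20.60 × 1760.0 = 36260 C; n(e⁻) = 0.3757 mol.
n(Zn) = n(e⁻)/2 = 0.1879 mol, so m = 0.1879 × 65.38 = 12.28 g.
Volume = m/ρ = 12.28 / 7.14 = 1.720 cm³.
Thickness = V/A = 1.720 / 456 = 0.00377 cm = 37.7 μm.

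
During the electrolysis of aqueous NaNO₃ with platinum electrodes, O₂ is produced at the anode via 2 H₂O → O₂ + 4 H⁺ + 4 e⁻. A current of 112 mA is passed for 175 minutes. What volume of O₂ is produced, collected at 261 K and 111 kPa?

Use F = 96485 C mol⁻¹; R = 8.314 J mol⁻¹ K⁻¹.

Q = I·t = 0.1120 A × 10500 s = 1176 C.
n(e⁻) = Q/F = 1176 / 96485 = 0.01219 mol.
4 electrons are transferred per O₂ molecule, so n(O₂) = 0.01219 / 4 = 0.003047 mol.
V = nRT/P = (0.003047 × 8.314 × 261) / (111 × 10³ Pa) = 5.96 × 10⁻⁵ m³ = 0.0596 L.

0.0596 L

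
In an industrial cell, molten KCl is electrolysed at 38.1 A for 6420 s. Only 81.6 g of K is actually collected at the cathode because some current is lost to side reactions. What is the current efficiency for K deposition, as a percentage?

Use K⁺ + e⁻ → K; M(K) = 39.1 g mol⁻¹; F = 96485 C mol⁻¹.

Q = I·t = 38.10 × 6420.0 = 244600 C; n(e⁻) = 244600/96485 = 2.535 mol.
Theoretical n(K) = n(e⁻)/1 = 2.535 mol, i.e. m_theo = 2.535 × 39.1 = 99.12 g.
Efficiency = m_actual / m_theo = 81.6 / 99.12 = 82.3 %.

82.3 %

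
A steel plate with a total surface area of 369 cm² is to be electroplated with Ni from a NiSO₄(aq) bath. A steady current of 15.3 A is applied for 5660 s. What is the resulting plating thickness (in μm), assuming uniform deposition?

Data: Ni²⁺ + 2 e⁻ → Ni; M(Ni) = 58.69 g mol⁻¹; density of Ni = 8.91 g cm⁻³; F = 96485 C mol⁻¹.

Q = I·t = 15.30 × 5660.0 = 86600 C; n(e⁻) = 0.8975 mol.
n(Ni) = n(e⁻)/2 = 0.4488 mol, so m = 0.4488 × 58.69 = 26.34 g.
Volume = m/ρ = 26.34 / 8.91 = 2.956 cm³.
Thickness = V/A = 2.956 / 369 = 0.00801 cm = 80.1 μm.

80.1 μm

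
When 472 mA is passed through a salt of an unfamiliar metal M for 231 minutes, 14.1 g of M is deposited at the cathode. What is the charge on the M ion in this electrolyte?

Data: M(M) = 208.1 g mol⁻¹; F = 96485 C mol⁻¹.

+1

Q = I·t = 0.4720 A × 13860 s = 6542 C, so n(e⁻) = 6542/96485 = 0.06780 mol.
n(M) deposited = 14.1 / 208.1 = 0.06776 mol.
Electrons per atom = n(e⁻)/n(M) = 0.06780 / 0.06776 = 1.00 ≈ 1, so the ion is M⁺.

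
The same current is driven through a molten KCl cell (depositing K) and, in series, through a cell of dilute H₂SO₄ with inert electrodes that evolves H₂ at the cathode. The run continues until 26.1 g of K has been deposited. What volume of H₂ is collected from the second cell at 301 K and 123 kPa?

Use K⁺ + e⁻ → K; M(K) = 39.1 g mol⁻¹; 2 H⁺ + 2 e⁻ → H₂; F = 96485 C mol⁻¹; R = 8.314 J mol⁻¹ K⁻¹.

6.79 L

n(K) = 26.1 / 39.1 = 0.6675 mol, so n(e⁻) = 1 × 0.6675 = 0.6675 mol.
The cells are in series, so the same 0.6675 mol of electrons passes through the second cell.
2 H⁺ + 2 e⁻ → H₂ — 2 mol e⁻ per mol H₂, so n(H₂) = 0.6675/2 = 0.3338 mol.
V = nRT/P = (0.3338 × 8.314 × 301) / (123 × 10³) = 0.00679 m³ = 6.79 L.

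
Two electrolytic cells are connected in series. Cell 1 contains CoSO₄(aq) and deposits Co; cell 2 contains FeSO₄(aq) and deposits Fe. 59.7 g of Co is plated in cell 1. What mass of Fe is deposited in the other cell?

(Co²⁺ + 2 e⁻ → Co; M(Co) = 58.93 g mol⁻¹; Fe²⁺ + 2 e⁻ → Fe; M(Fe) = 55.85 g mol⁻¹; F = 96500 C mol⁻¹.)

n(Co) = 59.7 / 58.93 = 1.013 mol.
Since Co²⁺ + 2 e⁻ → Co, n(e⁻) passed = 2 × 1.013 = 2.026 mol.
Cells in series carry the same charge, so the same 2.026 mol of electrons passes through cell 2.
Fe²⁺ + 2 e⁻ → Fe, so n(Fe) = 2.026 / 2 = 1.013 mol.
m(Fe) = 1.013 × 55.85 = 56.6 g.

56.6 g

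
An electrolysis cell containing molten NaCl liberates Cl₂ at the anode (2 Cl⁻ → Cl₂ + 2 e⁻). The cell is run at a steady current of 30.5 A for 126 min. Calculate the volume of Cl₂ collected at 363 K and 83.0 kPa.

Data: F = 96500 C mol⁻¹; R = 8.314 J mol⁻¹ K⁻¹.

43.4 L

Q = I·t = 30.50 A × 7560.0 s = 230600 C.
n(e⁻) = Q/F = 230600 / 96500 = 2.389 mol.
2 electrons are transferred per Cl₂ molecule, so n(Cl₂) = 2.389 / 2 = 1.195 mol.
V = nRT/P = (1.195 × 8.314 × 363) / (83.0 × 10³ Pa) = 0.0434 m³ = 43.4 L.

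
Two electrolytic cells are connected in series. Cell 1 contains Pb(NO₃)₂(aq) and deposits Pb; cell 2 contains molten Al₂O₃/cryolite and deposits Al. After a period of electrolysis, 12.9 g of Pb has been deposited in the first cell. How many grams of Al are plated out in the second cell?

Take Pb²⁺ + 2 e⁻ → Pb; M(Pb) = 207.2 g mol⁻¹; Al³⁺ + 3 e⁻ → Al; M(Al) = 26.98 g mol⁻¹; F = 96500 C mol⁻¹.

n(Pb) = 12.9 / 207.2 = 0.06226 mol.
Since Pb²⁺ + 2 e⁻ → Pb, n(e⁻) passed = 2 × 0.06226 = 0.1245 mol.
Cells in series carry the same charge, so the same 0.1245 mol of electrons passes through cell 2.
Al³⁺ + 3 e⁻ → Al, so n(Al) = 0.1245 / 3 = 0.04151 mol.
m(Al) = 0.04151 × 26.98 = 1.12 g.

1.12 g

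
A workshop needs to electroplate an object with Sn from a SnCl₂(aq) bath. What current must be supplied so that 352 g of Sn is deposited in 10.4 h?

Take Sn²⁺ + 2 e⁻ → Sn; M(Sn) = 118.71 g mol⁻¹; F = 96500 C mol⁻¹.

15.3 A

n(Sn) = 352 / 118.71 = 2.965 mol.
n(e⁻) = 2 × 2.965 = 5.930 mol.
Q = n(e⁻)·F = 5.930 × 96500 = 572300 C.
I = Q/t = 572300 / 37440 s = 15.3 A.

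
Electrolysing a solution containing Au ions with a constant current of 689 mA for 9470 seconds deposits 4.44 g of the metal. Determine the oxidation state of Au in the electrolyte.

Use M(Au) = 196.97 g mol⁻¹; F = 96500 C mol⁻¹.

+3

Q = I·t = 0.6890 A × 9470.0 s = 6525 C, so n(e⁻) = 6525/96500 = 0.06761 mol.
n(Au) deposited = 4.44 / 196.97 = 0.02254 mol.
Electrons per atom = n(e⁻)/n(Au) = 0.06761 / 0.02254 = 3.00 ≈ 3, so the ion is Au³⁺.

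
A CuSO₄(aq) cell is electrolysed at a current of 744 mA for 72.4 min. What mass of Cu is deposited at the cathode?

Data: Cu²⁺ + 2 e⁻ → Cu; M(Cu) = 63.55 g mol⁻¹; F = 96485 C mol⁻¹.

1.06 g

Q = I·t = 0.7440 A × 4344.0 s = 3232 C.
n(e⁻) = Q/F = 3232 / 96485 = 0.03350 mol.
Cu²⁺ + 2 e⁻ → Cu, so n(Cu) = n(e⁻)/2 = 0.01675 mol.
m = n·M = 0.01675 × 63.55 = 1.06 g.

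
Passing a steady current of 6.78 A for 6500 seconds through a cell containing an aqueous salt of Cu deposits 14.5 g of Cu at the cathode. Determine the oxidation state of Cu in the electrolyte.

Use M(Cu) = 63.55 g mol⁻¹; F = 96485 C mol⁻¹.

Q = I·t = 6.780 A × 6500.0 s = 44070 C, so n(e⁻) = 44070/96485 = 0.4568 mol.
n(Cu) deposited = 14.5 / 63.55 = 0.2282 mol.
Electrons per atom = n(e⁻)/n(Cu) = 0.4568 / 0.2282 = 2.00 ≈ 2, so the ion is Cu²⁺.

+2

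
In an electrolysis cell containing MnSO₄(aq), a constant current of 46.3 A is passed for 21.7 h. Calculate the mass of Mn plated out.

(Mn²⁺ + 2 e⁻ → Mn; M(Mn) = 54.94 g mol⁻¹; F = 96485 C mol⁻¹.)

Q = I·t = 46.30 A × 78120 s = 3617000 C.
n(e⁻) = Q/F = 3617000 / 96485 = 37.49 mol.
Mn²⁺ + 2 e⁻ → Mn, so n(Mn) = n(e⁻)/2 = 18.74 mol.
m = n·M = 18.74 × 54.94 = 1030 g.

1030 g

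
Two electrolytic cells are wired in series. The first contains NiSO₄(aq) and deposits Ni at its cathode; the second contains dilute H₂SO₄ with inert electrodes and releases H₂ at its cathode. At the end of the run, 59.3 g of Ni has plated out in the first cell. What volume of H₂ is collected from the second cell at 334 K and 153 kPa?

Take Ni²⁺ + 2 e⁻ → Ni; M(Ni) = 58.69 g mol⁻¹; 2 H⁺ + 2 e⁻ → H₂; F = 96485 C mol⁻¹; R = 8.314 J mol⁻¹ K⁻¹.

18.3 L

n(Ni) = 59.3 / 58.69 = 1.010 mol, so n(e⁻) = 2 × 1.010 = 2.021 mol.
The cells are in series, so the same 2.021 mol of electrons passes through the second cell.
2 H⁺ + 2 e⁻ → H₂ — 2 mol e⁻ per mol H₂, so n(H₂) = 2.021/2 = 1.010 mol.
V = nRT/P = (1.010 × 8.314 × 334) / (153 × 10³) = 0.0183 m³ = 18.3 L.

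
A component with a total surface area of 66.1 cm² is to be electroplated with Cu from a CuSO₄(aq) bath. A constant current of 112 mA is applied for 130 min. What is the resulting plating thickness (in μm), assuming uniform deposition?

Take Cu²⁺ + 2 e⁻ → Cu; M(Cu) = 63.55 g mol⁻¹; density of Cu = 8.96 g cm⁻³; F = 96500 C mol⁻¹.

4.86 μm

Q = I·t = 0.1120 × 7800.0 = 873.6 C; n(e⁻) = 0.009053 mol.
n(Cu) = n(e⁻)/2 = 0.004526 mol, so m = 0.004526 × 63.55 = 0.2877 g.
Volume = m/ρ = 0.2877 / 8.96 = 0.03210 cm³.
Thickness = V/A = 0.03210 / 66.1 = 4.86 × 10⁻⁴ cm = 4.86 μm.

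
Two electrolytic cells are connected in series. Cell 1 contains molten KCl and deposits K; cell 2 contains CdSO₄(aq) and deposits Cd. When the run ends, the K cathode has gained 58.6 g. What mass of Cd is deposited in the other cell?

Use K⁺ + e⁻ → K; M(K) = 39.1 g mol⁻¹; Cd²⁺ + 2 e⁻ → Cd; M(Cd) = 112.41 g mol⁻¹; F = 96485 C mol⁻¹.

84.2 g

n(K) = 58.6 / 39.1 = 1.499 mol.
Since K⁺ + e⁻ → K, n(e⁻) passed = 1 × 1.499 = 1.499 mol.
Cells in series carry the same charge, so the same 1.499 mol of electrons passes through cell 2.
Cd²⁺ + 2 e⁻ → Cd, so n(Cd) = 1.499 / 2 = 0.7494 mol.
m(Cd) = 0.7494 × 112.41 = 84.2 g.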